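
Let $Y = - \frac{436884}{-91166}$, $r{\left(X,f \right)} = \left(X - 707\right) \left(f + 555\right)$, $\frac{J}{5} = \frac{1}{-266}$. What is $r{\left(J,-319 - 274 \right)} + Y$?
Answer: $\frac{8574187155}{319081} \approx 26872.0$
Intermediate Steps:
$J = - \frac{5}{266}$ ($J = \frac{5}{-266} = 5 \left(- \frac{1}{266}\right) = - \frac{5}{266} \approx -0.018797$)
$r{\left(X,f \right)} = \left(-707 + X\right) \left(555 + f\right)$
$Y = \frac{218442}{45583}$ ($Y = \left(-436884\right) \left(- \frac{1}{91166}\right) = \frac{218442}{45583} \approx 4.7922$)
$r{\left(J,-319 - 274 \right)} + Y = \left(-392385 - 707 \left(-319 - 274\right) + 555 \left(- \frac{5}{266}\right) - \frac{5 \left(-319 - 274\right)}{266}\right) + \frac{218442}{45583} = \left(-392385 - -419251 - \frac{2775}{266} - - \frac{2965}{266}\right) + \frac{218442}{45583} = \left(-392385 + 419251 - \frac{2775}{266} + \frac{2965}{266}\right) + \frac{218442}{45583} = \frac{188067}{7} + \frac{218442}{45583} = \frac{8574187155}{319081}$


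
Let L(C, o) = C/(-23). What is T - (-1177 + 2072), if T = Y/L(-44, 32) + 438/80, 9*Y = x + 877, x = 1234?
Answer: -3036989/3960 ≈ -766.92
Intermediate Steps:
L(C, o) = -C/23 (L(C, o) = C*(-1/23) = -C/23)
Y = 2111/9 (Y = (1234 + 877)/9 = (1/9)*2111 = 2111/9 ≈ 234.56)
T = 507211/3960 (T = 2111/(9*((-1/23*(-44)))) + 438/80 = 2111/(9*(44/23)) + 438*(1/80) = (2111/9)*(23/44) + 219/40 = 48553/396 + 219/40 = 507211/3960 ≈ 128.08)
T - (-1177 + 2072) = 507211/3960 - (-1177 + 2072) = 507211/3960 - 1*895 = 507211/3960 - 895 = -3036989/3960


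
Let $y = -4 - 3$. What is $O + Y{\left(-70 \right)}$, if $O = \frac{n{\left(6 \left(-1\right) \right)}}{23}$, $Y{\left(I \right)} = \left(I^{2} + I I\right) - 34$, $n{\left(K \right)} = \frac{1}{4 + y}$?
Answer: $\frac{673853}{69} \approx 9766.0$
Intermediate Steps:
$y = -7$ ($y = -4 - 3 = -7$)
$n{\left(K \right)} = - \frac{1}{3}$ ($n{\left(K \right)} = \frac{1}{4 - 7} = \frac{1}{-3} = - \frac{1}{3}$)
$Y{\left(I \right)} = -34 + 2 I^{2}$ ($Y{\left(I \right)} = \left(I^{2} + I^{2}\right) - 34 = 2 I^{2} - 34 = -34 + 2 I^{2}$)
$O = - \frac{1}{69}$ ($O = \frac{1}{23} \left(- \frac{1}{3}\right) = - \frac{1}{69} \approx -0.014493$)
$O + Y{\left(-70 \right)} = - \frac{1}{69} - \left(34 - 2 \left(-70\right)^{2}\right) = - \frac{1}{69} + \left(-34 + 2 \cdot 4900\right) = - \frac{1}{69} + \left(-34 + 9800\right) = - \frac{1}{69} + 9766 = \frac{673853}{69}$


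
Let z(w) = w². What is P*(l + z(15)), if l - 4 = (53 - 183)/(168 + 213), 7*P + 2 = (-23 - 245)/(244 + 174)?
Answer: -16029896/185801 ≈ -86.275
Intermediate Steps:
P = -552/1463 (P = -2/7 + ((-23 - 245)/(244 + 174))/7 = -2/7 + (-268/418)/7 = -2/7 + (-268*1/418)/7 = -2/7 + (⅐)*(-134/209) = -2/7 - 134/1463 = -552/1463 ≈ -0.37731)
l = 1394/381 (l = 4 + (53 - 183)/(168 + 213) = 4 - 130/381 = 1394/381 ≈ 3.6588)
P*(l + z(15)) = -552*(1394/381 + 15²)/1463 = -552*(1394/381 + 225)/1463 = -552/1463*87119/381 = -16029896/185801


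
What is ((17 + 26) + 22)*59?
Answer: 3835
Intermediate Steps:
((17 + 26) + 22)*59 = (43 + 22)*59 = 65*59 = 3835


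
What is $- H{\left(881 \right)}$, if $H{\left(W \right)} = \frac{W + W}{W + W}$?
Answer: $-1$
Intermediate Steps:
$H{\left(W \right)} = 1$ ($H{\left(W \right)} = \frac{2 W}{2 W} = 2 W \frac{1}{2 W} = 1$)
$- H{\left(881 \right)} = \left(-1\right) 1 = -1$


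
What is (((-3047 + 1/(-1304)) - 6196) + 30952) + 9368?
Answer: 40524407/1304 ≈ 31077.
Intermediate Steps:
(((-3047 + 1/(-1304)) - 6196) + 30952) + 9368 = (((-3047 - 1/1304) - 6196) + 30952) + 9368 = ((-3973289/1304 - 6196) + 30952) + 9368 = (-12052873/1304 + 30952) + 9368 = 28308535/1304 + 9368 = 40524407/1304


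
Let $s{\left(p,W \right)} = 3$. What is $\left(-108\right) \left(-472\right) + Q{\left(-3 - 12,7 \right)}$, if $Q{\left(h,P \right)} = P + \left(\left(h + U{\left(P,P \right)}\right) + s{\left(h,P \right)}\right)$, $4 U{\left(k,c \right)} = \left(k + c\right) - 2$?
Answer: $50974$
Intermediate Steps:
$U{\left(k,c \right)} = - \frac{1}{2} + \frac{c}{4} + \frac{k}{4}$ ($U{\left(k,c \right)} = \frac{\left(k + c\right) - 2}{4} = \frac{\left(c + k\right) - 2}{4} = \frac{-2 + c + k}{4} = - \frac{1}{2} + \frac{c}{4} + \frac{k}{4}$)
$Q{\left(h,P \right)} = \frac{5}{2} + h + \frac{3 P}{2}$ ($Q{\left(h,P \right)} = P + \left(\left(h + \left(- \frac{1}{2} + \frac{P}{4} + \frac{P}{4}\right)\right) + 3\right) = P + \left(\left(h + \left(- \frac{1}{2} + \frac{P}{2}\right)\right) + 3\right) = P + \left(\left(- \frac{1}{2} + h + \frac{P}{2}\right) + 3\right) = P + \left(\frac{5}{2} + h + \frac{P}{2}\right) = \frac{5}{2} + h + \frac{3 P}{2}$)
$\left(-108\right) \left(-472\right) + Q{\left(-3 - 12,7 \right)} = \left(-108\right) \left(-472\right) + \left(\frac{5}{2} - 15 + \frac{3}{2} \cdot 7\right) = 50976 + \left(\frac{5}{2} - 15 + \frac{21}{2}\right) = 50976 - 2 = 50974$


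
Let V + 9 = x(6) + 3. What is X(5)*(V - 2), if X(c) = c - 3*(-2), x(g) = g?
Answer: -22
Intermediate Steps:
X(c) = 6 + c (X(c) = c + 6 = 6 + c)
V = 0 (V = -9 + (6 + 3) = -9 + 9 = 0)
X(5)*(V - 2) = (6 + 5)*(0 - 2) = 11*(-2) = -22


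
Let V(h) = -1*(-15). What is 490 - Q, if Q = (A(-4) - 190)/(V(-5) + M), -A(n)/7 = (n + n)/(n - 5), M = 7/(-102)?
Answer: 2298854/4569 ≈ 503.14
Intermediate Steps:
M = -7/102 (M = 7*(-1/102) = -7/102 ≈ -0.068627)
A(n) = -14*n/(-5 + n) (A(n) = -7*(n + n)/(n - 5) = -7*2*n/(-5 + n) = -14*n/(-5 + n))
V(h) = 15
Q = -60044/4569 (Q = (-14*(-4)/(-5 - 4) - 190)/(15 - 7/102) = (-14*(-4)/(-9) - 190)/(1523/102) = (-14*(-4)*(-1/9) - 190)*(102/1523) = (-56/9 - 190)*(102/1523) = -1766/9*102/1523 = -60044/4569 ≈ -13.142)
490 - Q = 490 - 1*(-60044/4569) = 490 + 60044/4569 = 2298854/4569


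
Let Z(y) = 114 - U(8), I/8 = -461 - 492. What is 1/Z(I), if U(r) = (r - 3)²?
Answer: 1/89 ≈ 0.011236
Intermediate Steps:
I = -7624 (I = 8*(-461 - 492) = 8*(-953) = -7624)
U(r) = (-3 + r)²
Z(y) = 89 (Z(y) = 114 - (-3 + 8)² = 114 - 1*5² = 114 - 1*25 = 114 - 25 = 89)
1/Z(I) = 1/89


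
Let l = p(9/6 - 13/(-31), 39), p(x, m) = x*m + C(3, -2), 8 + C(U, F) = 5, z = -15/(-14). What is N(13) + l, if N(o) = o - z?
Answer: 18181/217 ≈ 83.783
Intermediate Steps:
z = 15/14 (z = -15*(-1/14) = 15/14 ≈ 1.0714)
N(o) = -15/14 + o (N(o) = o - 1*15/14 = o - 15/14 = -15/14 + o)
C(U, F) = -3 (C(U, F) = -8 + 5 = -3)
p(x, m) = -3 + m*x (p(x, m) = x*m - 3 = m*x - 3 = -3 + m*x)
l = 4455/62 (l = -3 + 39*(9/6 - 13/(-31)) = -3 + 39*(9*(⅙) - 13*(-1/31)) = -3 + 39*(3/2 + 13/31) = -3 + 39*(119/62) = -3 + 4641/62 = 4455/62 ≈ 71.855)
N(13) + l = (-15/14 + 13) + 4455/62 = 167/14 + 4455/62 = 18181/217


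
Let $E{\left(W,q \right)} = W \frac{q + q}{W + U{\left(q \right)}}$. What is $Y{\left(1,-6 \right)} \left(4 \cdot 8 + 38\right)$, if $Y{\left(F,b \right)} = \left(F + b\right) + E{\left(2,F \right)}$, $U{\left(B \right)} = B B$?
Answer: $- \frac{770}{3} \approx -256.67$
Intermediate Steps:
$U{\left(B \right)} = B^{2}$
$E{\left(W,q \right)} = \frac{2 W q}{W + q^{2}}$ ($E{\left(W,q \right)} = W \frac{q + q}{W + q^{2}} = W \frac{2 q}{W + q^{2}} = \frac{2 W q}{W + q^{2}}$)
$Y{\left(F,b \right)} = F + b + \frac{4 F}{2 + F^{2}}$ ($Y{\left(F,b \right)} = \left(F + b\right) + 2 \cdot 2 F \frac{1}{2 + F^{2}} = \left(F + b\right) + \frac{4 F}{2 + F^{2}} = F + b + \frac{4 F}{2 + F^{2}}$)
$Y{\left(1,-6 \right)} \left(4 \cdot 8 + 38\right) = \frac{4 \cdot 1 + \left(2 + 1^{2}\right) \left(1 - 6\right)}{2 + 1^{2}} \left(4 \cdot 8 + 38\right) = \frac{4 + \left(2 + 1\right) \left(-5\right)}{2 + 1} \left(32 + 38\right) = \frac{4 + 3 \left(-5\right)}{3} \cdot 70 = \frac{4 - 15}{3} \cdot 70 = \frac{1}{3} \left(-11\right) 70 = \left(- \frac{11}{3}\right) 70 = - \frac{770}{3}$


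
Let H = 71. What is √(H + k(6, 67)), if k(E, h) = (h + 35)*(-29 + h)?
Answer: √3947 ≈ 62.825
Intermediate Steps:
k(E, h) = (-29 + h)*(35 + h) (k(E, h) = (35 + h)*(-29 + h) = (-29 + h)*(35 + h))
√(H + k(6, 67)) = √(71 + (-1015 + 67² + 6*67)) = √(71 + (-1015 + 4489 + 402)) = √(71 + 3876) = √3947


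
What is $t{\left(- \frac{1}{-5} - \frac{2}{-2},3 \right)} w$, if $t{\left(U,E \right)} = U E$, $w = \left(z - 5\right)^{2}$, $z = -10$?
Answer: $810$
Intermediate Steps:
$w = 225$ ($w = \left(-10 - 5\right)^{2} = \left(-15\right)^{2} = 225$)
$t{\left(U,E \right)} = E U$
$t{\left(- \frac{1}{-5} - \frac{2}{-2},3 \right)} w = 3 \left(- \frac{1}{-5} - \frac{2}{-2}\right) 225 = 3 \left(\left(-1\right) \left(- \frac{1}{5}\right) - -1\right) 225 = 3 \left(\frac{1}{5} + 1\right) 225 = 3 \cdot \frac{6}{5} \cdot 225 = \frac{18}{5} \cdot 225 = 810$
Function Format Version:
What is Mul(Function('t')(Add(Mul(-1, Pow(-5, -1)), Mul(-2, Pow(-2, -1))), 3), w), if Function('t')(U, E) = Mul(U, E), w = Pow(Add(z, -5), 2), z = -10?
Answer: 810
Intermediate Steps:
w = 225 (w = Pow(Add(-10, -5), 2) = Pow(-15, 2) = 225)
Function('t')(U, E) = Mul(E, U)
Mul(Function('t')(Add(Mul(-1, Pow(-5, -1)), Mul(-2, Pow(-2, -1))), 3), w) = Mul(Mul(3, Add(Mul(-1, Pow(-5, -1)), Mul(-2, Pow(-2, -1)))), 225) = Mul(Mul(3, Add(Mul(-1, Rational(-1, 5)), Mul(-2, Rational(-1, 2)))), 225) = Mul(Mul(3, Add(Rational(1, 5), 1)), 225) = Mul(Mul(3, Rational(6, 5)), 225) = Mul(Rational(18, 5), 225) = 810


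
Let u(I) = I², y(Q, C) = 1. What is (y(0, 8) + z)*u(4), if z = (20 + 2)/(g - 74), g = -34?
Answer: 344/27 ≈ 12.741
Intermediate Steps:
z = -11/54 (z = (20 + 2)/(-34 - 74) = 22/(-108) = 22*(-1/108) = -11/54 ≈ -0.20370)
(y(0, 8) + z)*u(4) = (1 - 11/54)*4² = (43/54)*16 = 344/27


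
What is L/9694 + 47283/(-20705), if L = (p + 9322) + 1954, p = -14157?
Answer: -518012507/200714270 ≈ -2.5808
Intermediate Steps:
L = -2881 (L = (-14157 + 9322) + 1954 = -4835 + 1954 = -2881)
L/9694 + 47283/(-20705) = -2881/9694 + 47283/(-20705) = -2881*1/9694 + 47283*(-1/20705) = -2881/9694 - 47283/20705 = -518012507/200714270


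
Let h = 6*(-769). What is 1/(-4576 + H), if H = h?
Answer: -1/9190 ≈ -0.00010881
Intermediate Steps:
h = -4614
H = -4614
1/(-4576 + H) = 1/(-4576 - 4614) = 1/(-9190) = -1/9190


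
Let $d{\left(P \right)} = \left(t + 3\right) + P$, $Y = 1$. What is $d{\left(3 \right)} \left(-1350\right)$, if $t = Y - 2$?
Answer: $-6750$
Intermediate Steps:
$t = -1$ ($t = 1 - 2 = -1$)
$d{\left(P \right)} = 2 + P$ ($d{\left(P \right)} = \left(-1 + 3\right) + P = 2 + P$)
$d{\left(3 \right)} \left(-1350\right) = \left(2 + 3\right) \left(-1350\right) = 5 \left(-1350\right) = -6750$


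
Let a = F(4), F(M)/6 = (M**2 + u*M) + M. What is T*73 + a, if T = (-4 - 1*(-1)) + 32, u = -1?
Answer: 2213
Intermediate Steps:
F(M) = 6*M**2 (F(M) = 6*((M**2 - M) + M) = 6*M**2)
a = 96 (a = 6*4**2 = 6*16 = 96)
T = 29 (T = (-4 + 1) + 32 = -3 + 32 = 29)
T*73 + a = 29*73 + 96 = 2117 + 96 = 2213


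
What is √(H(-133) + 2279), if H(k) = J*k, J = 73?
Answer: I*√7430 ≈ 86.198*I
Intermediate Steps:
H(k) = 73*k
√(H(-133) + 2279) = √(73*(-133) + 2279) = √(-9709 + 2279) = √(-7430) = I*√7430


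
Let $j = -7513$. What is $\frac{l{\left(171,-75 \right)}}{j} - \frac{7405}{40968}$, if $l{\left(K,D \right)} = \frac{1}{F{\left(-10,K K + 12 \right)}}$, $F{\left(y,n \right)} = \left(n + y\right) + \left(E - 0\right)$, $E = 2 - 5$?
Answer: $- \frac{50835354049}{281245473630} \approx -0.18075$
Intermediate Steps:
$E = -3$ ($E = 2 - 5 = -3$)
$F{\left(y,n \right)} = -3 + n + y$ ($F{\left(y,n \right)} = \left(n + y\right) - 3 = -3 + n + y$)
$l{\left(K,D \right)} = \frac{1}{-1 + K^{2}}$ ($l{\left(K,D \right)} = \frac{1}{-3 + \left(K K + 12\right) - 10} = \frac{1}{-3 + \left(K^{2} + 12\right) - 10} = \frac{1}{-3 + \left(12 + K^{2}\right) - 10} = \frac{1}{-1 + K^{2}}$)
$\frac{l{\left(171,-75 \right)}}{j} - \frac{7405}{40968} = \frac{1}{\left(-1 + 171^{2}\right) \left(-7513\right)} - \frac{7405}{40968} = \frac{1}{-1 + 29241} \left(- \frac{1}{7513}\right) - \frac{7405}{40968} = \frac{1}{29240} \left(- \frac{1}{7513}\right) - \frac{7405}{40968} = - \frac{1}{219680120} - \frac{7405}{40968} = - \frac{50835354049}{281245473630}$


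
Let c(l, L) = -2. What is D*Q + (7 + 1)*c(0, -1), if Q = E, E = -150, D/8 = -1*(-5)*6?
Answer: -36016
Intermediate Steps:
D = 240 (D = 8*(-1*(-5)*6) = 8*(5*6) = 8*30 = 240)
Q = -150
D*Q + (7 + 1)*c(0, -1) = 240*(-150) + (7 + 1)*(-2) = -36000 + 8*(-2) = -36000 - 16 = -36016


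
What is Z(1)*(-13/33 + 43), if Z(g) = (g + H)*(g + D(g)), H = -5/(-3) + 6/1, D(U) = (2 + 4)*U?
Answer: 255892/99 ≈ 2584.8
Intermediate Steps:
D(U) = 6*U
H = 23/3 (H = -5*(-1/3) + 6*1 = 5/3 + 6 = 23/3 ≈ 7.6667)
Z(g) = 7*g*(23/3 + g) (Z(g) = (g + 23/3)*(g + 6*g) = (23/3 + g)*(7*g) = 7*g*(23/3 + g))
Z(1)*(-13/33 + 43) = ((7/3)*1*(23 + 3*1))*(-13/33 + 43) = ((7/3)*1*(23 + 3))*(-13*1/33 + 43) = ((7/3)*1*26)*(-13/33 + 43) = (182/3)*(1406/33) = 255892/99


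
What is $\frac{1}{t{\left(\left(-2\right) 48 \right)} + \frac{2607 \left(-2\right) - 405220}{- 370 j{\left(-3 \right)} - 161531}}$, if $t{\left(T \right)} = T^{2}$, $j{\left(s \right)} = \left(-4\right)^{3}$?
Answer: $\frac{137851}{1270845250} \approx 0.00010847$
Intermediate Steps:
$j{\left(s \right)} = -64$
$\frac{1}{t{\left(\left(-2\right) 48 \right)} + \frac{2607 \left(-2\right) - 405220}{- 370 j{\left(-3 \right)} - 161531}} = \frac{1}{\left(\left(-2\right) 48\right)^{2} + \frac{2607 \left(-2\right) - 405220}{\left(-370\right) \left(-64\right) - 161531}} = \frac{1}{\left(-96\right)^{2} + \frac{-5214 - 405220}{23680 - 161531}} = \frac{1}{9216 - \frac{410434}{-137851}} = \frac{1}{9216 - - \frac{410434}{137851}} = \frac{1}{9216 + \frac{410434}{137851}} = \frac{1}{\frac{1270845250}{137851}} = \frac{137851}{1270845250}$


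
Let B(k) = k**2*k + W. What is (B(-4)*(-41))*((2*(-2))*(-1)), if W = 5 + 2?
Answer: 9348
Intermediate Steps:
W = 7
B(k) = 7 + k**3 (B(k) = k**2*k + 7 = k**3 + 7 = 7 + k**3)
(B(-4)*(-41))*((2*(-2))*(-1)) = ((7 + (-4)**3)*(-41))*((2*(-2))*(-1)) = ((7 - 64)*(-41))*(-4*(-1)) = -57*(-41)*4 = 2337*4 = 9348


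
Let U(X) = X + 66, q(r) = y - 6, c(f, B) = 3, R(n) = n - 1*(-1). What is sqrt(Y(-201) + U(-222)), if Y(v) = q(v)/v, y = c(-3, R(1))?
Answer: I*sqrt(700217)/67 ≈ 12.489*I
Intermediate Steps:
R(n) = 1 + n (R(n) = n + 1 = 1 + n)
y = 3
q(r) = -3 (q(r) = 3 - 6 = -3)
U(X) = 66 + X
Y(v) = -3/v
sqrt(Y(-201) + U(-222)) = sqrt(-3/(-201) + (66 - 222)) = sqrt(-3*(-1/201) - 156) = sqrt(1/67 - 156) = sqrt(-10451/67) = I*sqrt(700217)/67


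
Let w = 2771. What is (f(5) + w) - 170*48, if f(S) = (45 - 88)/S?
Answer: -26988/5 ≈ -5397.6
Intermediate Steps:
f(S) = -43/S
(f(5) + w) - 170*48 = (-43/5 + 2771) - 170*48 = (-43*1/5 + 2771) - 8160 = (-43/5 + 2771) - 8160 = 13812/5 - 8160 = -26988/5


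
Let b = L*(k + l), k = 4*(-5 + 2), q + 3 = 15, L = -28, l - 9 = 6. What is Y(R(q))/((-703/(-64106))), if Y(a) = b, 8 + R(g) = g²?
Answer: -283416/37 ≈ -7659.9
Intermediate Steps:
l = 15 (l = 9 + 6 = 15)
q = 12 (q = -3 + 15 = 12)
k = -12 (k = 4*(-3) = -12)
R(g) = -8 + g²
b = -84 (b = -28*(-12 + 15) = -28*3 = -84)
Y(a) = -84
Y(R(q))/((-703/(-64106))) = -84/((-703/(-64106))) = -84/((-703*(-1/64106))) = -84/37/3374 = -84*3374/37 = -283416/37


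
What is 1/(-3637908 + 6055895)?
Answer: 1/2417987 ≈ 4.1357e-7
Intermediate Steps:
1/(-3637908 + 6055895) = 1/2417987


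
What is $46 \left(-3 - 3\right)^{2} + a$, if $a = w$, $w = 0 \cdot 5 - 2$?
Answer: $1654$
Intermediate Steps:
$w = -2$ ($w = 0 - 2 = -2$)
$a = -2$
$46 \left(-3 - 3\right)^{2} + a = 46 \left(-3 - 3\right)^{2} - 2 = 46 \left(-6\right)^{2} - 2 = 46 \cdot 36 - 2 = 1656 - 2 = 1654$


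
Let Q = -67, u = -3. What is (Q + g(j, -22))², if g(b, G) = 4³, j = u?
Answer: 9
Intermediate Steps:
j = -3
g(b, G) = 64
(Q + g(j, -22))² = (-67 + 64)² = (-3)² = 9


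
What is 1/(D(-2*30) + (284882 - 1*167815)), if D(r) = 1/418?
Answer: 418/48934007 ≈ 8.5421e-6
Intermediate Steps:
D(r) = 1/418
1/(D(-2*30) + (284882 - 1*167815)) = 1/(1/418 + (284882 - 1*167815)) = 1/(1/418 + (284882 - 167815)) = 1/(1/418 + 117067) = 1/(48934007/418) = 418/48934007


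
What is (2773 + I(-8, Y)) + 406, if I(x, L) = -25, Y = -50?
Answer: 3154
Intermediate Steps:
(2773 + I(-8, Y)) + 406 = (2773 - 25) + 406 = 2748 + 406 = 3154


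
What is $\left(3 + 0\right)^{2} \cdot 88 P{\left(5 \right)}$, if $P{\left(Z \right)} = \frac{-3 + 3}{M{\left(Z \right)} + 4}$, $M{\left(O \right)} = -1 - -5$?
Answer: $0$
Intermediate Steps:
$M{\left(O \right)} = 4$ ($M{\left(O \right)} = -1 + 5 = 4$)
$P{\left(Z \right)} = 0$ ($P{\left(Z \right)} = \frac{-3 + 3}{4 + 4} = \frac{0}{8} = 0 \cdot \frac{1}{8} = 0$)
$\left(3 + 0\right)^{2} \cdot 88 P{\left(5 \right)} = \left(3 + 0\right)^{2} \cdot 88 \cdot 0 = 3^{2} \cdot 88 \cdot 0 = 9 \cdot 88 \cdot 0 = 792 \cdot 0 = 0$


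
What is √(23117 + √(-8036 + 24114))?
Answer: √(23117 + √16078) ≈ 152.46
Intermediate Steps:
√(23117 + √(-8036 + 24114)) = √(23117 + √16078)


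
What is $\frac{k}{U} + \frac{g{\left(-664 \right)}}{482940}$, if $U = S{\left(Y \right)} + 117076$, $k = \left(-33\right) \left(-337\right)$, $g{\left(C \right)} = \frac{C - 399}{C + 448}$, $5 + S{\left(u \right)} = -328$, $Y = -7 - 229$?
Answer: $\frac{105473787059}{1107095519520} \approx 0.095271$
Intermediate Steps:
$Y = -236$ ($Y = -7 - 229 = -236$)
$S{\left(u \right)} = -333$ ($S{\left(u \right)} = -5 - 328 = -333$)
$g{\left(C \right)} = \frac{-399 + C}{448 + C}$
$k = 11121$
$U = 116743$ ($U = -333 + 117076 = 116743$)
$\frac{k}{U} + \frac{g{\left(-664 \right)}}{482940} = \frac{11121}{116743} + \frac{\frac{1}{448 - 664} \left(-399 - 664\right)}{482940} = 11121 \cdot \frac{1}{116743} + \frac{1}{-216} \left(-1063\right) \frac{1}{482940} = \frac{1011}{10613} + \left(- \frac{1}{216}\right) \left(-1063\right) \frac{1}{482940} = \frac{1011}{10613} + \frac{1063}{216} \cdot \frac{1}{482940} = \frac{1011}{10613} + \frac{1063}{104315040} = \frac{105473787059}{1107095519520}$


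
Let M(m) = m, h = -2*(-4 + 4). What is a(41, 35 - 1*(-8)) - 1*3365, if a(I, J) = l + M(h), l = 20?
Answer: -3345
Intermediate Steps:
h = 0 (h = -2*0 = 0)
a(I, J) = 20 (a(I, J) = 20 + 0 = 20)
a(41, 35 - 1*(-8)) - 1*3365 = 20 - 1*3365 = 20 - 3365 = -3345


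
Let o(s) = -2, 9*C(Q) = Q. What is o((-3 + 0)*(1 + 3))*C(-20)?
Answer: 40/9 ≈ 4.4444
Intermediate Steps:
C(Q) = Q/9
o((-3 + 0)*(1 + 3))*C(-20) = -2*(-20)/9 = -2*(-20/9) = 40/9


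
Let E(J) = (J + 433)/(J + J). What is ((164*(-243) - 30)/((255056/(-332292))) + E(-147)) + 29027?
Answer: 379549074403/4686654 ≈ 80985.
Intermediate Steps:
E(J) = (433 + J)/(2*J) (E(J) = (433 + J)/((2*J)) = (433 + J)*(1/(2*J)) = (433 + J)/(2*J))
((164*(-243) - 30)/((255056/(-332292))) + E(-147)) + 29027 = ((164*(-243) - 30)/((255056/(-332292))) + (½)*(433 - 147)/(-147)) + 29027 = ((-39852 - 30)/((255056*(-1/332292))) + (½)*(-1/147)*286) + 29027 = (-39882/(-63764/83073) - 143/147) + 29027 = (-39882*(-83073/63764) - 143/147) + 29027 = (1656558693/31882 - 143/147) + 29027 = 243509568745/4686654 + 29027 = 379549074403/4686654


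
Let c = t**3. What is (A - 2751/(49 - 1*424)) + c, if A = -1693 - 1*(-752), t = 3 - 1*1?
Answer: -115708/125 ≈ -925.66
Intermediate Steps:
t = 2 (t = 3 - 1 = 2)
c = 8 (c = 2**3 = 8)
A = -941 (A = -1693 + 752 = -941)
(A - 2751/(49 - 1*424)) + c = (-941 - 2751/(49 - 1*424)) + 8 = (-941 - 2751/(49 - 424)) + 8 = (-941 - 2751/(-375)) + 8 = (-941 - 2751*(-1/375)) + 8 = (-941 + 917/125) + 8 = -116708/125 + 8 = -115708/125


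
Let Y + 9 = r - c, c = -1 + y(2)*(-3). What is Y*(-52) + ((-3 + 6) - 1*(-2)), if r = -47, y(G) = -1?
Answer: 3021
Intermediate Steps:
c = 2 (c = -1 - 1*(-3) = -1 + 3 = 2)
Y = -58 (Y = -9 + (-47 - 1*2) = -9 + (-47 - 2) = -9 - 49 = -58)
Y*(-52) + ((-3 + 6) - 1*(-2)) = -58*(-52) + ((-3 + 6) - 1*(-2)) = 3016 + (3 + 2) = 3016 + 5 = 3021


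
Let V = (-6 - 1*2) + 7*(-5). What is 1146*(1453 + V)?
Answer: 1615860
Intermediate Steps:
V = -43 (V = (-6 - 2) - 35 = -8 - 35 = -43)
1146*(1453 + V) = 1146*(1453 - 43) = 1146*1410 = 1615860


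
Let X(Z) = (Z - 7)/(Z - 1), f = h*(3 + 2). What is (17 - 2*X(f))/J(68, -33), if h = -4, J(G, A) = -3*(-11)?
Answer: 101/231 ≈ 0.43723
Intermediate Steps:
J(G, A) = 33
f = -20 (f = -4*(3 + 2) = -4*5 = -20)
X(Z) = (-7 + Z)/(-1 + Z)
(17 - 2*X(f))/J(68, -33) = (17 - 2*(-7 - 20)/(-1 - 20))/33 = (17 - 2*(-27)/(-21))*(1/33) = (17 - (-2)*(-27)/21)*(1/33) = (17 - 2*9/7)*(1/33) = (17 - 18/7)*(1/33) = (101/7)*(1/33) = 101/231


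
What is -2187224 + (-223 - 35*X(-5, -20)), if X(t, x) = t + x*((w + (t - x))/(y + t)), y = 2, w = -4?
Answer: -6569516/3 ≈ -2.1898e+6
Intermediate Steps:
X(t, x) = t + x*(-4 + t - x)/(2 + t) (X(t, x) = t + x*((-4 + (t - x))/(2 + t)) = t + x*((-4 + t - x)/(2 + t)) = t + x*(-4 + t - x)/(2 + t))
-2187224 + (-223 - 35*X(-5, -20)) = -2187224 + (-223 - 35*((-5)² - 1*(-20)² - 4*(-20) + 2*(-5) - 5*(-20))/(2 - 5)) = -2187224 + (-223 - 35*(25 - 1*400 + 80 - 10 + 100)/(-3)) = -2187224 + (-223 - (-35)*(25 - 400 + 80 - 10 + 100)/3) = -2187224 + (-223 - (-35)*(-205)/3) = -2187224 + (-223 - 35*205/3) = -2187224 + (-223 - 7175/3) = -2187224 - 7844/3 = -6569516/3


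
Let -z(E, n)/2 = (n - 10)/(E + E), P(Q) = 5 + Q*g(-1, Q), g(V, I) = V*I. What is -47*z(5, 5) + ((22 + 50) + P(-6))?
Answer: -6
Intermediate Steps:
g(V, I) = I*V
P(Q) = 5 - Q² (P(Q) = 5 + Q*(Q*(-1)) = 5 + Q*(-Q) = 5 - Q²)
z(E, n) = -(-10 + n)/E (z(E, n) = -2*(n - 10)/(E + E) = -2*(-10 + n)/(2*E) = -2*(-10 + n)*1/(2*E) = -(-10 + n)/E)
-47*z(5, 5) + ((22 + 50) + P(-6)) = -47*(10 - 1*5)/5 + ((22 + 50) + (5 - 1*(-6)²)) = -47*(10 - 5)/5 + (72 + (5 - 1*36)) = -47*5/5 + (72 + (5 - 36)) = -47*1 + (72 - 31) = -47 + 41 = -6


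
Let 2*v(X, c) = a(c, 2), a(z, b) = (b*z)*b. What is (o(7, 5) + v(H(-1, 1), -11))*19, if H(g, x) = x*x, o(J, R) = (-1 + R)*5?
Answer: -38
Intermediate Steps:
o(J, R) = -5 + 5*R
H(g, x) = x²
a(z, b) = z*b²
v(X, c) = 2*c (v(X, c) = (c*2²)/2 = (c*4)/2 = (4*c)/2 = 2*c)
(o(7, 5) + v(H(-1, 1), -11))*19 = ((-5 + 5*5) + 2*(-11))*19 = ((-5 + 25) - 22)*19 = (20 - 22)*19 = -2*19 = -38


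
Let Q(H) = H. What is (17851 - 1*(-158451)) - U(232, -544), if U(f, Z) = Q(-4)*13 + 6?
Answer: 176348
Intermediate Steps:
U(f, Z) = -46 (U(f, Z) = -4*13 + 6 = -52 + 6 = -46)
(17851 - 1*(-158451)) - U(232, -544) = (17851 - 1*(-158451)) - 1*(-46) = (17851 + 158451) + 46 = 176302 + 46 = 176348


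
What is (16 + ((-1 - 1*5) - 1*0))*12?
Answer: 120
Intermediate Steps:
(16 + ((-1 - 1*5) - 1*0))*12 = (16 + ((-1 - 5) + 0))*12 = (16 + (-6 + 0))*12 = (16 - 6)*12 = 10*12 = 120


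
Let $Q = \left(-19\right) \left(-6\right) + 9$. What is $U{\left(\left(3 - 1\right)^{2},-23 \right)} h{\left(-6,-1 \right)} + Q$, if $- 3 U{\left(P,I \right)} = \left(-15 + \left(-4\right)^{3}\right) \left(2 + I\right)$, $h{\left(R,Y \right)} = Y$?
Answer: $676$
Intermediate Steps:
$U{\left(P,I \right)} = \frac{158}{3} + \frac{79 I}{3}$ ($U{\left(P,I \right)} = - \frac{\left(-15 + \left(-4\right)^{3}\right) \left(2 + I\right)}{3} = - \frac{\left(-15 - 64\right) \left(2 + I\right)}{3} = - \frac{\left(-79\right) \left(2 + I\right)}{3} = - \frac{-158 - 79 I}{3} = \frac{158}{3} + \frac{79 I}{3}$)
$Q = 123$ ($Q = 114 + 9 = 123$)
$U{\left(\left(3 - 1\right)^{2},-23 \right)} h{\left(-6,-1 \right)} + Q = \left(\frac{158}{3} + \frac{79}{3} \left(-23\right)\right) \left(-1\right) + 123 = \left(\frac{158}{3} - \frac{1817}{3}\right) \left(-1\right) + 123 = \left(-553\right) \left(-1\right) + 123 = 553 + 123 = 676$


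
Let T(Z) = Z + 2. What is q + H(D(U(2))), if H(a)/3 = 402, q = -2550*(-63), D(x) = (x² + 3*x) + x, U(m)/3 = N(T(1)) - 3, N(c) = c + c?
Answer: 161856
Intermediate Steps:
T(Z) = 2 + Z
N(c) = 2*c
U(m) = 9 (U(m) = 3*(2*(2 + 1) - 3) = 3*(2*3 - 3) = 3*(6 - 3) = 3*3 = 9)
D(x) = x² + 4*x
q = 160650
H(a) = 1206 (H(a) = 3*402 = 1206)
q + H(D(U(2))) = 160650 + 1206 = 161856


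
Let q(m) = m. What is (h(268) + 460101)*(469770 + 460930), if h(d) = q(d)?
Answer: 428465428300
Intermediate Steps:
h(d) = d
(h(268) + 460101)*(469770 + 460930) = (268 + 460101)*(469770 + 460930) = 460369*930700 = 428465428300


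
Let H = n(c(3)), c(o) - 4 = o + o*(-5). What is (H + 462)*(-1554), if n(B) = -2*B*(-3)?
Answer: -643356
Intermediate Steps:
c(o) = 4 - 4*o (c(o) = 4 + (o + o*(-5)) = 4 + (o - 5*o) = 4 - 4*o)
n(B) = 6*B
H = -48 (H = 6*(4 - 4*3) = 6*(4 - 12) = 6*(-8) = -48)
(H + 462)*(-1554) = (-48 + 462)*(-1554) = 414*(-1554) = -643356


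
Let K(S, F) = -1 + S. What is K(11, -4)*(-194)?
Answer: -1940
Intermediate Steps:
K(11, -4)*(-194) = (-1 + 11)*(-194) = 10*(-194) = -1940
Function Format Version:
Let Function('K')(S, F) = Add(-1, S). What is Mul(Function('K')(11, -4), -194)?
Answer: -1940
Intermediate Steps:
Mul(Function('K')(11, -4), -194) = Mul(Add(-1, 11), -194) = Mul(10, -194) = -1940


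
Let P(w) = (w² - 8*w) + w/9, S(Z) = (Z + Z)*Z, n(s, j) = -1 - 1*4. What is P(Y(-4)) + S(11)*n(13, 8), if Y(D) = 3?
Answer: -3674/3 ≈ -1224.7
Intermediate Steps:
n(s, j) = -5 (n(s, j) = -1 - 4 = -5)
S(Z) = 2*Z² (S(Z) = (2*Z)*Z = 2*Z²)
P(w) = w² - 71*w/9 (P(w) = (w² - 8*w) + w*(⅑) = (w² - 8*w) + w/9 = w² - 71*w/9)
P(Y(-4)) + S(11)*n(13, 8) = (⅑)*3*(-71 + 9*3) + (2*11²)*(-5) = (⅑)*3*(-71 + 27) + (2*121)*(-5) = (⅑)*3*(-44) + 242*(-5) = -44/3 - 1210 = -3674/3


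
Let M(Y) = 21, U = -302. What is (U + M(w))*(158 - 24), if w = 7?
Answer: -37654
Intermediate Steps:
(U + M(w))*(158 - 24) = (-302 + 21)*(158 - 24) = -281*134 = -37654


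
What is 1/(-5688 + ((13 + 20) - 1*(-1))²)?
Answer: -1/4532 ≈ -0.00022065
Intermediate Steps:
1/(-5688 + ((13 + 20) - 1*(-1))²) = 1/(-5688 + (33 + 1)²) = 1/(-5688 + 34²) = 1/(-5688 + 1156) = 1/(-4532) = -1/4532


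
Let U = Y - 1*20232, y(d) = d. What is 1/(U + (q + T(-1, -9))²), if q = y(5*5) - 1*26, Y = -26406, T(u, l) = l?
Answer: -1/46538 ≈ -2.1488e-5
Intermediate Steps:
U = -46638 (U = -26406 - 1*20232 = -26406 - 20232 = -46638)
q = -1 (q = 5*5 - 1*26 = 25 - 26 = -1)
1/(U + (q + T(-1, -9))²) = 1/(-46638 + (-1 - 9)²) = 1/(-46638 + (-10)²) = 1/(-46638 + 100) = 1/(-46538) = -1/46538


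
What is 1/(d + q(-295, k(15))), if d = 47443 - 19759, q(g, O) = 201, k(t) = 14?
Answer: 1/27885 ≈ 3.5862e-5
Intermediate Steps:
d = 27684
1/(d + q(-295, k(15))) = 1/(27684 + 201) = 1/27885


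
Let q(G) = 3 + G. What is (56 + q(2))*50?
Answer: 3050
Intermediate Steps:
(56 + q(2))*50 = (56 + (3 + 2))*50 = (56 + 5)*50 = 61*50 = 3050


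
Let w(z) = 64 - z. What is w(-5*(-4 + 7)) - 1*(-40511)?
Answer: 40590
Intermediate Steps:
w(-5*(-4 + 7)) - 1*(-40511) = (64 - (-5)*(-4 + 7)) - 1*(-40511) = (64 - (-5)*3) + 40511 = (64 - 1*(-15)) + 40511 = (64 + 15) + 40511 = 79 + 40511 = 40590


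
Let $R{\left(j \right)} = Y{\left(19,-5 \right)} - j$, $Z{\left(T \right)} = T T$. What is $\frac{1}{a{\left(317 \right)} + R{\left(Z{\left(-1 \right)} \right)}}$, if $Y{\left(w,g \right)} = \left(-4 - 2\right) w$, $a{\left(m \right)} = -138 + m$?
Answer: $\frac{1}{64} \approx 0.015625$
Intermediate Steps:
$Y{\left(w,g \right)} = - 6 w$
$Z{\left(T \right)} = T^{2}$
$R{\left(j \right)} = -114 - j$ ($R{\left(j \right)} = \left(-6\right) 19 - j = -114 - j$)
$\frac{1}{a{\left(317 \right)} + R{\left(Z{\left(-1 \right)} \right)}} = \frac{1}{\left(-138 + 317\right) - 115} = \frac{1}{179 - 115} = \frac{1}{64}$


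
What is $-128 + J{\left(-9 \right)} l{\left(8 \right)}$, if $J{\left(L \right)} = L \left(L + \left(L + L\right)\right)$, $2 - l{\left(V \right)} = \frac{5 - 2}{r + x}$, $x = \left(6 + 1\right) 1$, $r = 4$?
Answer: $\frac{3209}{11} \approx 291.73$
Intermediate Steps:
$x = 7$ ($x = 7 \cdot 1 = 7$)
$l{\left(V \right)} = \frac{19}{11}$ ($l{\left(V \right)} = 2 - \frac{5 - 2}{4 + 7} = 2 - \frac{3}{11} = \frac{19}{11}$)
$J{\left(L \right)} = 3 L^{2}$ ($J{\left(L \right)} = L \left(L + 2 L\right) = L 3 L = 3 L^{2}$)
$-128 + J{\left(-9 \right)} l{\left(8 \right)} = -128 + 3 \left(-9\right)^{2} \cdot \frac{19}{11} = -128 + 3 \cdot 81 \cdot \frac{19}{11} = -128 + 243 \cdot \frac{19}{11} = -128 + \frac{4617}{11} = \frac{3209}{11}$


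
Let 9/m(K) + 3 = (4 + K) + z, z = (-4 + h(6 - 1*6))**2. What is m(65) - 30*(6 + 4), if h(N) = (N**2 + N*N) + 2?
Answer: -20991/70 ≈ -299.87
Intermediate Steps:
h(N) = 2 + 2*N**2 (h(N) = (N**2 + N**2) + 2 = 2*N**2 + 2 = 2 + 2*N**2)
z = 4 (z = (-4 + (2 + 2*(6 - 1*6)**2))**2 = (-4 + (2 + 2*(6 - 6)**2))**2 = (-4 + (2 + 2*0**2))**2 = (-4 + (2 + 2*0))**2 = (-4 + (2 + 0))**2 = (-4 + 2)**2 = (-2)**2 = 4)
m(K) = 9/(5 + K) (m(K) = 9/(-3 + ((4 + K) + 4)) = 9/(-3 + (8 + K)) = 9/(5 + K))
m(65) - 30*(6 + 4) = 9/(5 + 65) - 30*(6 + 4) = 9/70 - 30*10 = 9*(1/70) - 300 = 9/70 - 300 = -20991/70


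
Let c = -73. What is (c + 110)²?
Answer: 1369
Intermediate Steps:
(c + 110)² = (-73 + 110)² = 37² = 1369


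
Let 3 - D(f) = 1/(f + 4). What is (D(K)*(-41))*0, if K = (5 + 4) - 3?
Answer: 0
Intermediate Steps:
K = 6 (K = 9 - 3 = 6)
D(f) = 3 - 1/(4 + f) (D(f) = 3 - 1/(f + 4) = 3 - 1/(4 + f))
(D(K)*(-41))*0 = (((11 + 3*6)/(4 + 6))*(-41))*0 = (((11 + 18)/10)*(-41))*0 = (((⅒)*29)*(-41))*0 = ((29/10)*(-41))*0 = -1189/10*0 = 0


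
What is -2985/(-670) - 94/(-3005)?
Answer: 1806581/402670 ≈ 4.4865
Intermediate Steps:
-2985/(-670) - 94/(-3005) = -2985*(-1/670) - 94*(-1/3005) = 597/134 + 94/3005 = 1806581/402670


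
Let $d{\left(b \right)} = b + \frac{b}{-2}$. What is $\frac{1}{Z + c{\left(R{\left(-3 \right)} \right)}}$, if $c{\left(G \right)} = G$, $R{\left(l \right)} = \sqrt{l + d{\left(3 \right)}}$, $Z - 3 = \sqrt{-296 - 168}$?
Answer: $\frac{2}{6 + i \sqrt{6} + 8 i \sqrt{29}} \approx 0.0056898 - 0.043177 i$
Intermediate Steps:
$Z = 3 + 4 i \sqrt{29}$ ($Z = 3 + \sqrt{-296 - 168} = 3 + \sqrt{-464} = 3 + 4 i \sqrt{29} \approx 3.0 + 21.541 i$)
$d{\left(b \right)} = \frac{b}{2}$ ($d{\left(b \right)} = b + b \left(- \frac{1}{2}\right) = b - \frac{b}{2} = \frac{b}{2}$)
$R{\left(l \right)} = \sqrt{\frac{3}{2} + l}$ ($R{\left(l \right)} = \sqrt{l + \frac{1}{2} \cdot 3} = \sqrt{l + \frac{3}{2}} = \sqrt{\frac{3}{2} + l}$)
$\frac{1}{Z + c{\left(R{\left(-3 \right)} \right)}} = \frac{1}{\left(3 + 4 i \sqrt{29}\right) + \frac{\sqrt{6 + 4 \left(-3\right)}}{2}} = \frac{1}{\left(3 + 4 i \sqrt{29}\right) + \frac{\sqrt{6 - 12}}{2}} = \frac{1}{\left(3 + 4 i \sqrt{29}\right) + \frac{\sqrt{-6}}{2}} = \frac{1}{\left(3 + 4 i \sqrt{29}\right) + \frac{i \sqrt{6}}{2}} = \frac{1}{3 + \frac{i \sqrt{6}}{2} + 4 i \sqrt{29}}$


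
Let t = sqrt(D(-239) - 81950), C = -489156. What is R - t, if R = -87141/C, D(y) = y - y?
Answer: 29047/163052 - 5*I*sqrt(3278) ≈ 0.17815 - 286.27*I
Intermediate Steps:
D(y) = 0
t = 5*I*sqrt(3278) (t = sqrt(0 - 81950) = sqrt(-81950) = 5*I*sqrt(3278) ≈ 286.27*I)
R = 29047/163052 (R = -87141/(-489156) = -87141*(-1/489156) = 29047/163052 ≈ 0.17815)
R - t = 29047/163052 - 5*I*sqrt(3278)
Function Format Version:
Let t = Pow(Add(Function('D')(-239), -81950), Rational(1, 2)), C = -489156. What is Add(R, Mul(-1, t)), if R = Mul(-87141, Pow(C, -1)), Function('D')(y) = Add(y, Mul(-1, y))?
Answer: Add(Rational(29047, 163052), Mul(-5, I, Pow(3278, Rational(1, 2)))) ≈ Add(0.17815, Mul(-286.27, I))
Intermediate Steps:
Function('D')(y) = 0
t = Mul(5, I, Pow(3278, Rational(1, 2))) (t = Pow(Add(0, -81950), Rational(1, 2)) = Pow(-81950, Rational(1, 2)) = Mul(5, I, Pow(3278, Rational(1, 2))) ≈ Mul(286.27, I))
R = Rational(29047, 163052) (R = Mul(-87141, Pow(-489156, -1)) = Mul(-87141, Rational(-1, 489156)) = Rational(29047, 163052) ≈ 0.17815)
Add(R, Mul(-1, t)) = Add(Rational(29047, 163052), Mul(-1, Mul(5, I, Pow(3278, Rational(1, 2))))) = Add(Rational(29047, 163052), Mul(-5, I, Pow(3278, Rational(1, 2))))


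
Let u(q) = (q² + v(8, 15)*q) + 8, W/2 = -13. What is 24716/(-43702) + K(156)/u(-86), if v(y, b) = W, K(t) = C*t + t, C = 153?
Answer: 50727163/26330455 ≈ 1.9266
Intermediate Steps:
W = -26 (W = 2*(-13) = -26)
K(t) = 154*t (K(t) = 153*t + t = 154*t)
v(y, b) = -26
u(q) = 8 + q² - 26*q (u(q) = (q² - 26*q) + 8 = 8 + q² - 26*q)
24716/(-43702) + K(156)/u(-86) = 24716/(-43702) + (154*156)/(8 + (-86)² - 26*(-86)) = 24716*(-1/43702) + 24024/(8 + 7396 + 2236) = -12358/21851 + 24024/9640 = -12358/21851 + 24024*(1/9640) = -12358/21851 + 3003/1205 = 50727163/26330455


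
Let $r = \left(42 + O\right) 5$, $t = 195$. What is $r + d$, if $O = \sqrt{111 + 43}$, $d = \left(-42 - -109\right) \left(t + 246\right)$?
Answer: $29757 + 5 \sqrt{154} \approx 29819.0$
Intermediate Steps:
$d = 29547$ ($d = \left(-42 - -109\right) \left(195 + 246\right) = \left(-42 + 109\right) 441 = 67 \cdot 441 = 29547$)
$O = \sqrt{154} \approx 12.41$
$r = 210 + 5 \sqrt{154}$ ($r = \left(42 + \sqrt{154}\right) 5 = 210 + 5 \sqrt{154} \approx 272.05$)
$r + d = \left(210 + 5 \sqrt{154}\right) + 29547 = 29757 + 5 \sqrt{154}$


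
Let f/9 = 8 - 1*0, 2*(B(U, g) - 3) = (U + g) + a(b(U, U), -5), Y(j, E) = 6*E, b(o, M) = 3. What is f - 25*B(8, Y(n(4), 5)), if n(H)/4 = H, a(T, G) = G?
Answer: -831/2 ≈ -415.50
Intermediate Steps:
n(H) = 4*H
B(U, g) = ½ + U/2 + g/2 (B(U, g) = 3 + ((U + g) - 5)/2 = 3 + (-5 + U + g)/2 = 3 + (-5/2 + U/2 + g/2) = ½ + U/2 + g/2)
f = 72 (f = 9*(8 - 1*0) = 9*(8 + 0) = 9*8 = 72)
f - 25*B(8, Y(n(4), 5)) = 72 - 25*(½ + (½)*8 + (6*5)/2) = 72 - 25*(½ + 4 + (½)*30) = 72 - 25*(½ + 4 + 15) = 72 - 25*39/2 = 72 - 975/2 = -831/2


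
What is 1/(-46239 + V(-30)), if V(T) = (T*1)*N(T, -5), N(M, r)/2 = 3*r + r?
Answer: -1/45039 ≈ -2.2203e-5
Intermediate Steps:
N(M, r) = 8*r (N(M, r) = 2*(3*r + r) = 2*(4*r) = 8*r)
V(T) = -40*T (V(T) = (T*1)*(8*(-5)) = T*(-40) = -40*T)
1/(-46239 + V(-30)) = 1/(-46239 - 40*(-30)) = 1/(-46239 + 1200) = 1/(-45039) = -1/45039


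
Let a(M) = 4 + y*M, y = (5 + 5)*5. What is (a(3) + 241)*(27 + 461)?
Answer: 192760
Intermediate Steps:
y = 50 (y = 10*5 = 50)
a(M) = 4 + 50*M
(a(3) + 241)*(27 + 461) = ((4 + 50*3) + 241)*(27 + 461) = ((4 + 150) + 241)*488 = (154 + 241)*488 = 395*488 = 192760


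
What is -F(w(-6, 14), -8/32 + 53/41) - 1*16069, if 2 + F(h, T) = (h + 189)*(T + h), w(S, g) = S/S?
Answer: -1349319/82 ≈ -16455.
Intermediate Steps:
w(S, g) = 1
F(h, T) = -2 + (189 + h)*(T + h) (F(h, T) = -2 + (h + 189)*(T + h) = -2 + (189 + h)*(T + h))
-F(w(-6, 14), -8/32 + 53/41) - 1*16069 = -(-2 + 1**2 + 189*(-8/32 + 53/41) + 189*1 + (-8/32 + 53/41)*1) - 1*16069 = -(-2 + 1 + 189*(-8*1/32 + 53*(1/41)) + 189 + (-8*1/32 + 53*(1/41))*1) - 16069 = -(-2 + 1 + 189*(-1/4 + 53/41) + 189 + (-1/4 + 53/41)*1) - 16069 = -(-2 + 1 + 189*(171/164) + 189 + (171/164)*1) - 16069 = -(-2 + 1 + 32319/164 + 189 + 171/164) - 16069 = -1*31661/82 - 16069 = -31661/82 - 16069 = -1349319/82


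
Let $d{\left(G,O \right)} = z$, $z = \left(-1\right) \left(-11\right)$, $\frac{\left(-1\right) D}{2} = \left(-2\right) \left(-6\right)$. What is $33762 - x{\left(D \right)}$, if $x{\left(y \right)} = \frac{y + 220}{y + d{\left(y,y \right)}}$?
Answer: $\frac{439102}{13} \approx 33777.0$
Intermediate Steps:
$D = -24$ ($D = - 2 \left(\left(-2\right) \left(-6\right)\right) = \left(-2\right) 12 = -24$)
$z = 11$
$d{\left(G,O \right)} = 11$
$x{\left(y \right)} = \frac{220 + y}{11 + y}$ ($x{\left(y \right)} = \frac{y + 220}{y + 11} = \frac{220 + y}{11 + y}$)
$33762 - x{\left(D \right)} = 33762 - \frac{220 - 24}{11 - 24} = 33762 - \frac{1}{-13} \cdot 196 = 33762 - \left(- \frac{1}{13}\right) 196 = 33762 - - \frac{196}{13} = 33762 + \frac{196}{13} = \frac{439102}{13}$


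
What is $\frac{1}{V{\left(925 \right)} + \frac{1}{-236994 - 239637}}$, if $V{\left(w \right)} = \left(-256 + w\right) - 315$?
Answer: $\frac{476631}{168727373} \approx 0.0028249$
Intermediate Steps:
$V{\left(w \right)} = -571 + w$
$\frac{1}{V{\left(925 \right)} + \frac{1}{-236994 - 239637}} = \frac{1}{\left(-571 + 925\right) + \frac{1}{-236994 - 239637}} = \frac{1}{354 + \frac{1}{-476631}} = \frac{1}{354 - \frac{1}{476631}} = \frac{1}{\frac{168727373}{476631}} = \frac{476631}{168727373}$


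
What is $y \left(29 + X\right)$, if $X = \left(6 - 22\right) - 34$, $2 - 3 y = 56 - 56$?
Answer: $-14$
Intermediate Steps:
$y = \frac{2}{3}$ ($y = \frac{2}{3} - \frac{56 - 56}{3} = \frac{2}{3} - 0 = \frac{2}{3} + 0 = \frac{2}{3} \approx 0.66667$)
$X = -50$ ($X = -16 - 34 = -50$)
$y \left(29 + X\right) = \frac{2 \left(29 - 50\right)}{3} = \frac{2}{3} \left(-21\right) = -14$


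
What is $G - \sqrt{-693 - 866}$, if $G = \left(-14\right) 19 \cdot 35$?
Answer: $-9310 - i \sqrt{1559} \approx -9310.0 - 39.484 i$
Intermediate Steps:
$G = -9310$ ($G = \left(-266\right) 35 = -9310$)
$G - \sqrt{-693 - 866} = -9310 - \sqrt{-693 - 866} = -9310 - \sqrt{-1559} = -9310 - i \sqrt{1559}$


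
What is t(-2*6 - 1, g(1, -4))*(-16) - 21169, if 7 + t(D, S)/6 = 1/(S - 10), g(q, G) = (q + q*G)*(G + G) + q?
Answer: -102517/5 ≈ -20503.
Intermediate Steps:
g(q, G) = q + 2*G*(q + G*q) (g(q, G) = (q + G*q)*(2*G) + q = 2*G*(q + G*q) + q = q + 2*G*(q + G*q))
t(D, S) = -42 + 6/(-10 + S) (t(D, S) = -42 + 6/(S - 10) = -42 + 6/(-10 + S))
t(-2*6 - 1, g(1, -4))*(-16) - 21169 = (6*(71 - 7*(1 + 2*(-4) + 2*(-4)²))/(-10 + 1*(1 + 2*(-4) + 2*(-4)²)))*(-16) - 21169 = (6*(71 - 7*(1 - 8 + 2*16))/(-10 + 1*(1 - 8 + 2*16)))*(-16) - 21169 = (6*(71 - 7*(1 - 8 + 32))/(-10 + 1*(1 - 8 + 32)))*(-16) - 21169 = (6*(71 - 7*25)/(-10 + 1*25))*(-16) - 21169 = (6*(71 - 7*25)/(-10 + 25))*(-16) - 21169 = (6*(71 - 175)/15)*(-16) - 21169 = (6*(1/15)*(-104))*(-16) - 21169 = -208/5*(-16) - 21169 = 3328/5 - 21169 = -102517/5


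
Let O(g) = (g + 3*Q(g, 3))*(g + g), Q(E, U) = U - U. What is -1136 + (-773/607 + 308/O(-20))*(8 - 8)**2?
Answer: -1136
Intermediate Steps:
Q(E, U) = 0
O(g) = 2*g**2 (O(g) = (g + 3*0)*(g + g) = (g + 0)*(2*g) = g*(2*g) = 2*g**2)
-1136 + (-773/607 + 308/O(-20))*(8 - 8)**2 = -1136 + (-773/607 + 308/((2*(-20)**2)))*(8 - 8)**2 = -1136 + (-773*1/607 + 308/((2*400)))*0**2 = -1136 + (-773/607 + 308/800)*0 = -1136 + (-773/607 + 308*(1/800))*0 = -1136 + (-773/607 + 77/200)*0 = -1136 - 107861/121400*0 = -1136 + 0 = -1136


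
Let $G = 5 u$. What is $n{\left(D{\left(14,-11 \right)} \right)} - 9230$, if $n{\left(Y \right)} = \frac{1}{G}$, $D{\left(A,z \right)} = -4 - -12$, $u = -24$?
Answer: $- \frac{1107601}{120} \approx -9230.0$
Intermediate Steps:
$D{\left(A,z \right)} = 8$ ($D{\left(A,z \right)} = -4 + 12 = 8$)
$G = -120$ ($G = 5 \left(-24\right) = -120$)
$n{\left(Y \right)} = - \frac{1}{120}$ ($n{\left(Y \right)} = \frac{1}{-120} = - \frac{1}{120}$)
$n{\left(D{\left(14,-11 \right)} \right)} - 9230 = - \frac{1}{120} - 9230 = - \frac{1107601}{120}$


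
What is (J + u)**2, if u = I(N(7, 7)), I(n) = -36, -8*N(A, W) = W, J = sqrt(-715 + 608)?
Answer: (36 - I*sqrt(107))**2 ≈ 1189.0 - 744.77*I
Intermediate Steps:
J = I*sqrt(107) (J = sqrt(-107) = I*sqrt(107) ≈ 10.344*I)
N(A, W) = -W/8
u = -36
(J + u)**2 = (I*sqrt(107) - 36)**2 = (-36 + I*sqrt(107))**2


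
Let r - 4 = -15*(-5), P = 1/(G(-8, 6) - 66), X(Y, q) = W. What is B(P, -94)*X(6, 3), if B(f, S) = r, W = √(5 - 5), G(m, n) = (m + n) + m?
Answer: 0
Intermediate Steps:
G(m, n) = n + 2*m
W = 0 (W = √0 = 0)
X(Y, q) = 0
P = -1/76 (P = 1/((6 + 2*(-8)) - 66) = 1/((6 - 16) - 66) = 1/(-10 - 66) = 1/(-76) = -1/76 ≈ -0.013158)
r = 79 (r = 4 - 15*(-5) = 4 + 75 = 79)
B(f, S) = 79
B(P, -94)*X(6, 3) = 79*0 = 0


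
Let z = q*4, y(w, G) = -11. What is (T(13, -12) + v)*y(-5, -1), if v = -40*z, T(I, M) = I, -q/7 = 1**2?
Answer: -12463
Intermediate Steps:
q = -7 (q = -7*1**2 = -7*1 = -7)
z = -28 (z = -7*4 = -28)
v = 1120 (v = -40*(-28) = 1120)
(T(13, -12) + v)*y(-5, -1) = (13 + 1120)*(-11) = 1133*(-11) = -12463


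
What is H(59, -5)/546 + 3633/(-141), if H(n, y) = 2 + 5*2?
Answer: -110107/4277 ≈ -25.744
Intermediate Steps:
H(n, y) = 12 (H(n, y) = 2 + 10 = 12)
H(59, -5)/546 + 3633/(-141) = 12/546 + 3633/(-141) = 12*(1/546) + 3633*(-1/141) = 2/91 - 1211/47 = -110107/4277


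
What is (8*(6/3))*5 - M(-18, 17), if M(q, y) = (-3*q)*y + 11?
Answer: -849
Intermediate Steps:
M(q, y) = 11 - 3*q*y (M(q, y) = -3*q*y + 11 = 11 - 3*q*y)
(8*(6/3))*5 - M(-18, 17) = (8*(6/3))*5 - (11 - 3*(-18)*17) = (8*(6*(⅓)))*5 - (11 + 918) = (8*2)*5 - 1*929 = 16*5 - 929 = 80 - 929 = -849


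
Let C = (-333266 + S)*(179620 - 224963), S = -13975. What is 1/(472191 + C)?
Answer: 1/15745420854 ≈ 6.3511e-11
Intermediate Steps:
C = 15744948663 (C = (-333266 - 13975)*(179620 - 224963) = -347241*(-45343) = 15744948663)
1/(472191 + C) = 1/(472191 + 15744948663) = 1/15745420854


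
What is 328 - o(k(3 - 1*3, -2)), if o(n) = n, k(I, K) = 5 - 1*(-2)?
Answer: 321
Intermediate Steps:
k(I, K) = 7 (k(I, K) = 5 + 2 = 7)
328 - o(k(3 - 1*3, -2)) = 328 - 1*7 = 328 - 7 = 321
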